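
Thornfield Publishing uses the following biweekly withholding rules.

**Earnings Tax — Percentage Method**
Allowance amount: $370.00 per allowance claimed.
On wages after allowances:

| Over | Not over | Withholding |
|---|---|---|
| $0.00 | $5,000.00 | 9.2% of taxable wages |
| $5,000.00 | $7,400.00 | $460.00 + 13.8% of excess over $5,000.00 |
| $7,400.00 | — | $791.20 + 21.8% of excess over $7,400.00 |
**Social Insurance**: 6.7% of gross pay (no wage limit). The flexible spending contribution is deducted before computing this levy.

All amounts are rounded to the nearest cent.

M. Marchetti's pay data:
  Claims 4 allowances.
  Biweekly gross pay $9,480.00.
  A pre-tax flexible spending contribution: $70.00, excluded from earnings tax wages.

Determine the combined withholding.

$1,537.21

Earnings Tax: taxable = $9,480.00 − $70.00 − 4×$370.00 = $7,930.00
  $791.20 + 21.8% × ($7,930.00 − $7,400.00) = $791.20 + 21.8% × $530.00 = $906.74
Social Insurance: 6.7% × $9,410.00 = $630.47
Total: $906.74 + $630.47 = $1,537.21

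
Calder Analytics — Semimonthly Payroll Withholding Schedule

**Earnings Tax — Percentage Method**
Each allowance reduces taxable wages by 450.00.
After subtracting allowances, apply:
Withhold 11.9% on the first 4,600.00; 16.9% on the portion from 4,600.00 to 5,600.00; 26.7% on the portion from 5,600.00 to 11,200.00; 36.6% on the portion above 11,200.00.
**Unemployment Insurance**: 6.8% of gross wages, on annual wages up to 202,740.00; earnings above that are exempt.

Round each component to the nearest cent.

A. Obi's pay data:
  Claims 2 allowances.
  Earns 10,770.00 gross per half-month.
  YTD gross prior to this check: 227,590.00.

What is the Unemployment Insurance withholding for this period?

0.00

Unemployment Insurance: YTD 227,590.00 ≥ cap 202,740.00 → 0.00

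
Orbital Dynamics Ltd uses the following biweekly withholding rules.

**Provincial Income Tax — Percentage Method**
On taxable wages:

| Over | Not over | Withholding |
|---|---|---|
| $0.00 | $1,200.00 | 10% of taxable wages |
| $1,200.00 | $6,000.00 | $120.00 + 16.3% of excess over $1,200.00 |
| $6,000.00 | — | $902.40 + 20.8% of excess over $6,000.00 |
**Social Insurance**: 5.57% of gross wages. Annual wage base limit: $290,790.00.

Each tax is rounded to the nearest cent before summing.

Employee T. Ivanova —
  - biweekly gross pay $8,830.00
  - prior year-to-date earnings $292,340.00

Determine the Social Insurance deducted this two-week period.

Social Insurance: YTD $292,340.00 ≥ cap $290,790.00 → $0.00

$0.00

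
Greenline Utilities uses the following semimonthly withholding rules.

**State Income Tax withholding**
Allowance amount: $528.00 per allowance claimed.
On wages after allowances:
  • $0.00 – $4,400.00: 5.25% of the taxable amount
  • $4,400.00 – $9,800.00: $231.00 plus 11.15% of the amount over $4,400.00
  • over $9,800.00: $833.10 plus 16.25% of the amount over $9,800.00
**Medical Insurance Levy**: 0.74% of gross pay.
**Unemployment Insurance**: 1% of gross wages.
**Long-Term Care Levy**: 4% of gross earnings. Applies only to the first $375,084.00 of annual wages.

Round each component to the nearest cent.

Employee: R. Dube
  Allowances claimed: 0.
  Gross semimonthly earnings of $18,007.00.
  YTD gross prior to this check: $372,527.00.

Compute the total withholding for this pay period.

State Income Tax: taxable = $18,007.00
  $833.10 + 16.25% × ($18,007.00 − $9,800.00) = $833.10 + 16.25% × $8,207.00 = $2,166.74
Medical Insurance Levy: 0.74% × $18,007.00 = $133.25
Unemployment Insurance: 1% × $18,007.00 = $180.07
Long-Term Care Levy: cap $375,084.00 − YTD $372,527.00 = $2,557.00 subject; 4% × $2,557.00 = $102.28
Total: $2,166.74 + $133.25 + $180.07 + $102.28 = $2,582.34

$2,582.34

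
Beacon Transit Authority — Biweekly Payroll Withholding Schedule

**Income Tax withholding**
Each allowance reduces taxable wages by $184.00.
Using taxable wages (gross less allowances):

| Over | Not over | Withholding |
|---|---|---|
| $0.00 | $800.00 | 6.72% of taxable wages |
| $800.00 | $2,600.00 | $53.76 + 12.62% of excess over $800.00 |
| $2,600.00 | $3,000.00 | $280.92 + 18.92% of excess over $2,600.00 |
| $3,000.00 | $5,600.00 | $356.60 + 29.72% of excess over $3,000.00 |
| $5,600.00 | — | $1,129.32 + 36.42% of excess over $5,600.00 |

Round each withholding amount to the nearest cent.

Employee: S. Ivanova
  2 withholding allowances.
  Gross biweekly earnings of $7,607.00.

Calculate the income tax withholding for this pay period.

Income Tax: taxable = $7,607.00 − 2×$184.00 = $7,239.00
  $1,129.32 + 36.42% × ($7,239.00 − $5,600.00) = $1,129.32 + 36.42% × $1,639.00 = $1,726.24

$1,726.24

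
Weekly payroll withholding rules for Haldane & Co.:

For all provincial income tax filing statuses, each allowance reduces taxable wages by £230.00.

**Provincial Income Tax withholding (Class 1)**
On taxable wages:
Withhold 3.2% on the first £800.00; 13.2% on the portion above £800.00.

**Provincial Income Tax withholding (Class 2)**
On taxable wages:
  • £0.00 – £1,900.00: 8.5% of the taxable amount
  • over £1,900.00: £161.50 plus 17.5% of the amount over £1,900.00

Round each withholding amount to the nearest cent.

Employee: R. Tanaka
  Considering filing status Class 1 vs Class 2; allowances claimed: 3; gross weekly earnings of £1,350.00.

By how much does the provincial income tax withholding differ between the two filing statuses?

Provincial Income Tax (Class 1): taxable = £1,350.00 − 3×£230.00 = £660.00
  3.2% × £660.00 = £21.12
Provincial Income Tax (Class 2): taxable = £1,350.00 − 3×£230.00 = £660.00
  8.5% × £660.00 = £56.10
Difference: |£21.12 − £56.10| = £34.98 (higher under Class 2)

£34.98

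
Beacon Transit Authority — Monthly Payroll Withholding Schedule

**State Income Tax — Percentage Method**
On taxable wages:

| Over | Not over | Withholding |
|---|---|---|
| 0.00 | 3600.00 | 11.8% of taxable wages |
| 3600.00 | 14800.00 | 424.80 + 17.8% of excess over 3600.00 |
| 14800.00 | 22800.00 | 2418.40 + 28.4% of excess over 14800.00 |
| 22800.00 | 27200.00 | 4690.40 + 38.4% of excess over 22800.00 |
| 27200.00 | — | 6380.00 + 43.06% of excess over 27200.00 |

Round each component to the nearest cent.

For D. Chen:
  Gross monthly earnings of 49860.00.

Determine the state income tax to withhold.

16137.40

State Income Tax: taxable = 49860.00
  6380.00 + 43.06% × (49860.00 − 27200.00) = 6380.00 + 43.06% × 22660.00 = 16137.40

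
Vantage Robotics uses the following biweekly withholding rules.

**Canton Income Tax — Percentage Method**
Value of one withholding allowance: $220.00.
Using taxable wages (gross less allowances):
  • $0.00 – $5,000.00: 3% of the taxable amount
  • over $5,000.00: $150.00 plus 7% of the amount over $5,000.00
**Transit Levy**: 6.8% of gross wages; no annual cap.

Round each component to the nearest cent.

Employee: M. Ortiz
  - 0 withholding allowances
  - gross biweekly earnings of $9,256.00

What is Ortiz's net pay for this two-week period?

Canton Income Tax: taxable = $9,256.00
  $150.00 + 7% × ($9,256.00 − $5,000.00) = $150.00 + 7% × $4,256.00 = $447.92
Transit Levy: 6.8% × $9,256.00 = $629.41
Total withheld: $447.92 + $629.41 = $1,077.33
Net pay: $9,256.00 − $1,077.33 = $8,178.67

$8,178.67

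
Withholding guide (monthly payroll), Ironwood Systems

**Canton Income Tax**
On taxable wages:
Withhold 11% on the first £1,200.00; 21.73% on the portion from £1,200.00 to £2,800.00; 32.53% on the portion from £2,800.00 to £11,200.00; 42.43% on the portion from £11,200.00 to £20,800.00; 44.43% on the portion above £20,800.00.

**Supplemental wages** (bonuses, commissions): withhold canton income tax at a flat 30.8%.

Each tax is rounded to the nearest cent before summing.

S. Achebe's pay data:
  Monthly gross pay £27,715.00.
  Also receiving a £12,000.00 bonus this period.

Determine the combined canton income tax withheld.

£14,053.81

Canton Income Tax: taxable = £27,715.00
  £7,285.48 + 44.43% × (£27,715.00 − £20,800.00) = £7,285.48 + 44.43% × £6,915.00 = £10,357.81
Supplemental (30.8% flat on bonus): 30.8% × £12,000.00 = £3,696.00
Total canton income tax: £10,357.81 + £3,696.00 = £14,053.81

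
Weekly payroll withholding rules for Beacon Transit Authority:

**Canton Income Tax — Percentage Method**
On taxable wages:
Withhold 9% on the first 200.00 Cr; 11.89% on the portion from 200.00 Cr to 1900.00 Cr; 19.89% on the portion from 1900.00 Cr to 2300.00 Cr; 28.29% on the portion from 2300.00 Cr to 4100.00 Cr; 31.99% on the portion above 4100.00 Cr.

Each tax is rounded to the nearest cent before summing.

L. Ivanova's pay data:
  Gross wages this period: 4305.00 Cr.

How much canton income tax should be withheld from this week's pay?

Canton Income Tax: taxable = 4305.00 Cr
  808.91 Cr + 31.99% × (4305.00 Cr − 4100.00 Cr) = 808.91 Cr + 31.99% × 205.00 Cr = 874.49 Cr

874.49 Cr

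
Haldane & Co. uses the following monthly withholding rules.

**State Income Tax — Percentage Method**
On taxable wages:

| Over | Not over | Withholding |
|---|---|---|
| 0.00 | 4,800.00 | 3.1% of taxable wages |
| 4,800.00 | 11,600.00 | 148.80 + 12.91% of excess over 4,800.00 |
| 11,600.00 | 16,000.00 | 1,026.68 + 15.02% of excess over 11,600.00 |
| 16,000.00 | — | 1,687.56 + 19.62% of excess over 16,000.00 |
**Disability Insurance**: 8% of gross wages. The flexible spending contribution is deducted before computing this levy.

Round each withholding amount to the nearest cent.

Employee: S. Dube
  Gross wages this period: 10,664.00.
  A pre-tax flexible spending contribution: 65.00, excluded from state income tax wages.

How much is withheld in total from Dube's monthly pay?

State Income Tax: taxable = 10,664.00 − 65.00 = 10,599.00
  148.80 + 12.91% × (10,599.00 − 4,800.00) = 148.80 + 12.91% × 5,799.00 = 897.45
Disability Insurance: 8% × 10,599.00 = 847.92
Total: 897.45 + 847.92 = 1,745.37

1,745.37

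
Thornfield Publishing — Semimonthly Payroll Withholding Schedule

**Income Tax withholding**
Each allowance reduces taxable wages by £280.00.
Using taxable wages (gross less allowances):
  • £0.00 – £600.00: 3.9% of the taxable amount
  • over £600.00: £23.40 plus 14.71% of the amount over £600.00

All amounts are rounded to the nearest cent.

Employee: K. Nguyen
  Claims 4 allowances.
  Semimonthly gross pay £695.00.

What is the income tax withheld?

Income Tax: taxable = £695.00 − 4×£280.00 = £-425.00
  Taxable ≤ 0 → £0.00

£0.00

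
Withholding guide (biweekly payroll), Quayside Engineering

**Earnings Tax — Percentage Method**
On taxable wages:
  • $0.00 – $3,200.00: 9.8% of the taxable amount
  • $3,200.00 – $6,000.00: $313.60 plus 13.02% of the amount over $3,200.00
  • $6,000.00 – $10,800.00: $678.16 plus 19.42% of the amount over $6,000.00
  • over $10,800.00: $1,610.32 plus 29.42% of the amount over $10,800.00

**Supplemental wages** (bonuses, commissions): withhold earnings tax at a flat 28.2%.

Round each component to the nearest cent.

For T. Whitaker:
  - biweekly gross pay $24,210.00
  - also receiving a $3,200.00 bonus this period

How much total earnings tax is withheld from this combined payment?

Earnings Tax: taxable = $24,210.00
  $1,610.32 + 29.42% × ($24,210.00 − $10,800.00) = $1,610.32 + 29.42% × $13,410.00 = $5,555.54
Supplemental (28.2% flat on bonus): 28.2% × $3,200.00 = $902.40
Total earnings tax: $5,555.54 + $902.40 = $6,457.94

$6,457.94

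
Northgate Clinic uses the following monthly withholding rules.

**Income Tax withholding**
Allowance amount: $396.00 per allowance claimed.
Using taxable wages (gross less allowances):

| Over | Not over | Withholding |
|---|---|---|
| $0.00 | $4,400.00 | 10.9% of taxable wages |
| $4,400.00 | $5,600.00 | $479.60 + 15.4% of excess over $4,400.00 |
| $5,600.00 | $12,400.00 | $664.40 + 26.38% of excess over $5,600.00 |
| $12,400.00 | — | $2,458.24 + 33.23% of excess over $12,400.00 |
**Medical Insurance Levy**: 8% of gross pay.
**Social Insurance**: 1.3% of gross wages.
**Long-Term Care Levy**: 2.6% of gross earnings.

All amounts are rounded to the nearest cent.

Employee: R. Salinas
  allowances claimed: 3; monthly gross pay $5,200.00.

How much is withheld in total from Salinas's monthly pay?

Income Tax: taxable = $5,200.00 − 3×$396.00 = $4,012.00
  10.9% × $4,012.00 = $437.31
Medical Insurance Levy: 8% × $5,200.00 = $416.00
Social Insurance: 1.3% × $5,200.00 = $67.60
Long-Term Care Levy: 2.6% × $5,200.00 = $135.20
Total: $437.31 + $416.00 + $67.60 + $135.20 = $1,056.11

$1,056.11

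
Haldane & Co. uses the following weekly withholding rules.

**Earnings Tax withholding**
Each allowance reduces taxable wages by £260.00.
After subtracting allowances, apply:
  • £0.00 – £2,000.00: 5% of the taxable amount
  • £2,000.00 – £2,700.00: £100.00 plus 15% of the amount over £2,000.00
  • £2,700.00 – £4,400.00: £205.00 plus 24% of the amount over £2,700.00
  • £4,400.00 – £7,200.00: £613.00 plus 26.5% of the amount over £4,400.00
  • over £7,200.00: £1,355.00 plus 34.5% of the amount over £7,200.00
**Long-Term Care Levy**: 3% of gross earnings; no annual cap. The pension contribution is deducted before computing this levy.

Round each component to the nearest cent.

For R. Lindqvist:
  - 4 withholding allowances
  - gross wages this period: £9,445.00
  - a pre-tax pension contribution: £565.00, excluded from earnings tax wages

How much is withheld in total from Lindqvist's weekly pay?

Earnings Tax: taxable = £9,445.00 − £565.00 − 4×£260.00 = £7,840.00
  £1,355.00 + 34.5% × (£7,840.00 − £7,200.00) = £1,355.00 + 34.5% × £640.00 = £1,575.80
Long-Term Care Levy: 3% × £8,880.00 = £266.40
Total: £1,575.80 + £266.40 = £1,842.20

£1,842.20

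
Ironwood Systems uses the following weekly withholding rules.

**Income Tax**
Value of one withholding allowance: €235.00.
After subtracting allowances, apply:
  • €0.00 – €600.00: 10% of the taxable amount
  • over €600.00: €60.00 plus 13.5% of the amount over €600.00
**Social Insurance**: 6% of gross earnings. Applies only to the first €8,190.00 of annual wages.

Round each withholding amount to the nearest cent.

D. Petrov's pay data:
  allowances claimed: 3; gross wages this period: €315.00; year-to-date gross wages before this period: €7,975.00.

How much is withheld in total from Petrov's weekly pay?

Income Tax: taxable = €315.00 − 3×€235.00 = €-390.00
  Taxable ≤ 0 → €0.00
Social Insurance: cap €8,190.00 − YTD €7,975.00 = €215.00 subject; 6% × €215.00 = €12.90
Total: €0.00 + €12.90 = €12.90

€12.90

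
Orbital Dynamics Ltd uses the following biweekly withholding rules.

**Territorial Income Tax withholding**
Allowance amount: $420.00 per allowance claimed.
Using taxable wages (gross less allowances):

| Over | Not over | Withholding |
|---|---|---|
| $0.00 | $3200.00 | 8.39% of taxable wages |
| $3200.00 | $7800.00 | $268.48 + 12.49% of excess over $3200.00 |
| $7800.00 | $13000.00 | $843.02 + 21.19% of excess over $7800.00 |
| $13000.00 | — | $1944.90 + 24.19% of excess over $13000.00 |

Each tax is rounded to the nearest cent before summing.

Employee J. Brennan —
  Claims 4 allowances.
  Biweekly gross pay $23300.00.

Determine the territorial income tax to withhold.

$4030.08

Territorial Income Tax: taxable = $23300.00 − 4×$420.00 = $21620.00
  $1944.90 + 24.19% × ($21620.00 − $13000.00) = $1944.90 + 24.19% × $8620.00 = $4030.08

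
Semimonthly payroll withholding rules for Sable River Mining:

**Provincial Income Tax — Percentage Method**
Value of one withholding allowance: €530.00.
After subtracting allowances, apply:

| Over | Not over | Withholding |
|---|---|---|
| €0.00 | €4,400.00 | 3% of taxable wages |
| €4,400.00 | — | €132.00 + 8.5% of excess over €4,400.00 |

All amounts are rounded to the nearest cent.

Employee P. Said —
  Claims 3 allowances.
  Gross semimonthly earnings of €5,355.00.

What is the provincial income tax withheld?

Provincial Income Tax: taxable = €5,355.00 − 3×€530.00 = €3,765.00
  3% × €3,765.00 = €112.95

€112.95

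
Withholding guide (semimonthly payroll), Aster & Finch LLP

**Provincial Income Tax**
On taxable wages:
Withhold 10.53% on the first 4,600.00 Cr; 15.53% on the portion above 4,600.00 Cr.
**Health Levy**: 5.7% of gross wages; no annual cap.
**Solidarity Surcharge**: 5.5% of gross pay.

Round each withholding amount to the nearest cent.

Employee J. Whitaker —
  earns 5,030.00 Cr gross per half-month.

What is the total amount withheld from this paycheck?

Provincial Income Tax: taxable = 5,030.00 Cr
  484.38 Cr + 15.53% × (5,030.00 Cr − 4,600.00 Cr) = 484.38 Cr + 15.53% × 430.00 Cr = 551.16 Cr
Health Levy: 5.7% × 5,030.00 Cr = 286.71 Cr
Solidarity Surcharge: 5.5% × 5,030.00 Cr = 276.65 Cr
Total: 551.16 Cr + 286.71 Cr + 276.65 Cr = 1,114.52 Cr

1,114.52 Cr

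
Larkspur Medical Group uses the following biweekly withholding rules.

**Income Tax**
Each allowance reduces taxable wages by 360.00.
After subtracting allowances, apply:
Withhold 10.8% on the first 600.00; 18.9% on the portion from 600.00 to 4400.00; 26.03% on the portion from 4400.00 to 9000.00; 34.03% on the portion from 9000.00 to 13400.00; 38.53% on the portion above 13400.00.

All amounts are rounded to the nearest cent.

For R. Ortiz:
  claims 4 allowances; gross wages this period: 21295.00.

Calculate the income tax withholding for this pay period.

Income Tax: taxable = 21295.00 − 4×360.00 = 19855.00
  3477.70 + 38.53% × (19855.00 − 13400.00) = 3477.70 + 38.53% × 6455.00 = 5964.81

5964.81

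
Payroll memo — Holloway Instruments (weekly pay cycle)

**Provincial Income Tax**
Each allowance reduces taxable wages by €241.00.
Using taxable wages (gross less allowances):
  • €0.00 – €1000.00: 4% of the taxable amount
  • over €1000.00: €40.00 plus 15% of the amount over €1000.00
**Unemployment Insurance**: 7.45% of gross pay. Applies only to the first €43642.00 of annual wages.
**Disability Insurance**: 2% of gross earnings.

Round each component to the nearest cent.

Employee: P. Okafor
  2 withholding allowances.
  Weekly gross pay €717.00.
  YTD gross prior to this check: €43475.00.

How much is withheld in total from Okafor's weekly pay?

€36.18

Provincial Income Tax: taxable = €717.00 − 2×€241.00 = €235.00
  4% × €235.00 = €9.40
Unemployment Insurance: cap €43642.00 − YTD €43475.00 = €167.00 subject; 7.45% × €167.00 = €12.44
Disability Insurance: 2% × €717.00 = €14.34
Total: €9.40 + €12.44 + €14.34 = €36.18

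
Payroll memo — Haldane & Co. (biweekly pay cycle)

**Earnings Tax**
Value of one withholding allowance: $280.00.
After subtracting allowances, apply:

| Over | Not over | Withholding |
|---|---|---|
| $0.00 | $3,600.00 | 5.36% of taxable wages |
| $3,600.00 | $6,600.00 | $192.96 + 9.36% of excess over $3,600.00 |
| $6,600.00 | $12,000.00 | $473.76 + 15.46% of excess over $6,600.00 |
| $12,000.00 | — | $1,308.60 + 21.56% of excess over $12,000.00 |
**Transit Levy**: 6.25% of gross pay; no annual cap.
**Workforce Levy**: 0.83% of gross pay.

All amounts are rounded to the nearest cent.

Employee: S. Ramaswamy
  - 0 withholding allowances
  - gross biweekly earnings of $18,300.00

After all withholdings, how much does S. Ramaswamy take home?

Earnings Tax: taxable = $18,300.00
  $1,308.60 + 21.56% × ($18,300.00 − $12,000.00) = $1,308.60 + 21.56% × $6,300.00 = $2,666.88
Transit Levy: 6.25% × $18,300.00 = $1,143.75
Workforce Levy: 0.83% × $18,300.00 = $151.89
Total withheld: $2,666.88 + $1,143.75 + $151.89 = $3,962.52
Net pay: $18,300.00 − $3,962.52 = $14,337.48

$14,337.48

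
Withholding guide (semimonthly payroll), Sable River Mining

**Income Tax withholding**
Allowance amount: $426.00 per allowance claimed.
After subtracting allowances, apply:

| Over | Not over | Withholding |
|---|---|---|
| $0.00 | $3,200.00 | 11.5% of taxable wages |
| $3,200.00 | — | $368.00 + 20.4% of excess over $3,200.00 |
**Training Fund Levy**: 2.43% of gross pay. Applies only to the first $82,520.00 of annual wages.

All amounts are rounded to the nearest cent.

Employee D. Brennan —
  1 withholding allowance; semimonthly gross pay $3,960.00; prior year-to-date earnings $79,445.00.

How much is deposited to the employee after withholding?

$3,449.14

Income Tax: taxable = $3,960.00 − 1×$426.00 = $3,534.00
  $368.00 + 20.4% × ($3,534.00 − $3,200.00) = $368.00 + 20.4% × $334.00 = $436.14
Training Fund Levy: cap $82,520.00 − YTD $79,445.00 = $3,075.00 subject; 2.43% × $3,075.00 = $74.72
Total withheld: $436.14 + $74.72 = $510.86
Net pay: $3,960.00 − $510.86 = $3,449.14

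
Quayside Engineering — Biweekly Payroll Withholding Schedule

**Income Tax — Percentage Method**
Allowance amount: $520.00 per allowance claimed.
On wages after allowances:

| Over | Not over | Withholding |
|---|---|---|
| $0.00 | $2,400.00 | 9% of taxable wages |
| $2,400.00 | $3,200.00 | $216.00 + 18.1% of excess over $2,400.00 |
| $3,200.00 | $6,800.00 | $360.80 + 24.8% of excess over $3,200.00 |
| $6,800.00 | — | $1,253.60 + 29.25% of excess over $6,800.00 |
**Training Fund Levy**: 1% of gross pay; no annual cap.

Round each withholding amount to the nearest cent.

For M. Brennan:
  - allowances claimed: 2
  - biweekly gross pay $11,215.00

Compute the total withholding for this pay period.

$2,352.94

Income Tax: taxable = $11,215.00 − 2×$520.00 = $10,175.00
  $1,253.60 + 29.25% × ($10,175.00 − $6,800.00) = $1,253.60 + 29.25% × $3,375.00 = $2,240.79
Training Fund Levy: 1% × $11,215.00 = $112.15
Total: $2,240.79 + $112.15 = $2,352.94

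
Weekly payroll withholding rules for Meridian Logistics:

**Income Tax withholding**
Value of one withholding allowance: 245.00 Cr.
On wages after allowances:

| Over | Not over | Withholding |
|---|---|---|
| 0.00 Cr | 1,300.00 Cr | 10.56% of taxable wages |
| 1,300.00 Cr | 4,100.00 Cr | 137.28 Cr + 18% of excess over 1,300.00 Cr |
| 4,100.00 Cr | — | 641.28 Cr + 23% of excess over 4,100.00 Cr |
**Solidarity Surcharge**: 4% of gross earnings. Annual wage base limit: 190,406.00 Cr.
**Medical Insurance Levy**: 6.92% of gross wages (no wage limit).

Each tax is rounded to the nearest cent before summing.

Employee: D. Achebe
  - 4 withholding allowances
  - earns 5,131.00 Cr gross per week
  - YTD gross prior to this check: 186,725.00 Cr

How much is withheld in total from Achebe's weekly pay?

Income Tax: taxable = 5,131.00 Cr − 4×245.00 Cr = 4,151.00 Cr
  641.28 Cr + 23% × (4,151.00 Cr − 4,100.00 Cr) = 641.28 Cr + 23% × 51.00 Cr = 653.01 Cr
Solidarity Surcharge: cap 190,406.00 Cr − YTD 186,725.00 Cr = 3,681.00 Cr subject; 4% × 3,681.00 Cr = 147.24 Cr
Medical Insurance Levy: 6.92% × 5,131.00 Cr = 355.07 Cr
Total: 653.01 Cr + 147.24 Cr + 355.07 Cr = 1,155.32 Cr

1,155.32 Cr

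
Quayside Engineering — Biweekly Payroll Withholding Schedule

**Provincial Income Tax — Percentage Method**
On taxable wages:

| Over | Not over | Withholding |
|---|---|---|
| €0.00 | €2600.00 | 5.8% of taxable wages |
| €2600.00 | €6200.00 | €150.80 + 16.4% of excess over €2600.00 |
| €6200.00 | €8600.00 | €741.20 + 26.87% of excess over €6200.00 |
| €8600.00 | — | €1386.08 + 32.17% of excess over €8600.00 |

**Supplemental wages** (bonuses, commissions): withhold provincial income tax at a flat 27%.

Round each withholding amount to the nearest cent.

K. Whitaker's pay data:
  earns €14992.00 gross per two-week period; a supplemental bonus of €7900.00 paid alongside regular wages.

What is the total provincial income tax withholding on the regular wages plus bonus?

€5575.39

Provincial Income Tax: taxable = €14992.00
  €1386.08 + 32.17% × (€14992.00 − €8600.00) = €1386.08 + 32.17% × €6392.00 = €3442.39
Supplemental (27% flat on bonus): 27% × €7900.00 = €2133.00
Total provincial income tax: €3442.39 + €2133.00 = €5575.39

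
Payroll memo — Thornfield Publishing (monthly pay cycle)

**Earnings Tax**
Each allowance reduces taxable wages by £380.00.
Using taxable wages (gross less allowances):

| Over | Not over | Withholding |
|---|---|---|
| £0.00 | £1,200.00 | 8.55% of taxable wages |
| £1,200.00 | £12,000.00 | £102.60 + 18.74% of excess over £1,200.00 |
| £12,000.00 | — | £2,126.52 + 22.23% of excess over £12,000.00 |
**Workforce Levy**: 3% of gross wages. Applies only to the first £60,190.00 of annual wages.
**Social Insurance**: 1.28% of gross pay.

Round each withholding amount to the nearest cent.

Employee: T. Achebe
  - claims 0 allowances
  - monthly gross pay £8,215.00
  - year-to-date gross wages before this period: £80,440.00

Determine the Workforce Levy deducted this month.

Workforce Levy: YTD £80,440.00 ≥ cap £60,190.00 → £0.00

£0.00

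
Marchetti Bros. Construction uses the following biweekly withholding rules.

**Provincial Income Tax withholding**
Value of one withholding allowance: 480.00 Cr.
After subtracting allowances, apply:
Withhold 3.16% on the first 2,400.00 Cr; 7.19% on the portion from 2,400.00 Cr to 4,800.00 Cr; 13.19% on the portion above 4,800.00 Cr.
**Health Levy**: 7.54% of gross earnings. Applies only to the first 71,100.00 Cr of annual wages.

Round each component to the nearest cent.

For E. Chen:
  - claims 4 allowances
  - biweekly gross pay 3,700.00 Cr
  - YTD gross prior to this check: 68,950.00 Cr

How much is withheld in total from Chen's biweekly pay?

Provincial Income Tax: taxable = 3,700.00 Cr − 4×480.00 Cr = 1,780.00 Cr
  3.16% × 1,780.00 Cr = 56.25 Cr
Health Levy: cap 71,100.00 Cr − YTD 68,950.00 Cr = 2,150.00 Cr subject; 7.54% × 2,150.00 Cr = 162.11 Cr
Total: 56.25 Cr + 162.11 Cr = 218.36 Cr

218.36 Cr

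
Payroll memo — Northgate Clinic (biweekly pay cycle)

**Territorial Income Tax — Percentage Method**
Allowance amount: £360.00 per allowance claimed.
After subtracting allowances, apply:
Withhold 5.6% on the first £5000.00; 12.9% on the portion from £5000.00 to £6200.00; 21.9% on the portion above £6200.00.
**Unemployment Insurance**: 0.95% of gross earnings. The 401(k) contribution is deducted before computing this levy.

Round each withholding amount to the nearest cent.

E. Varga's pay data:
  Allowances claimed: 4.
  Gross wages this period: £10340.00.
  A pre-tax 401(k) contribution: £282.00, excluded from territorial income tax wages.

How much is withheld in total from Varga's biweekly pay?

£1059.89

Territorial Income Tax: taxable = £10340.00 − £282.00 − 4×£360.00 = £8618.00
  £434.80 + 21.9% × (£8618.00 − £6200.00) = £434.80 + 21.9% × £2418.00 = £964.34
Unemployment Insurance: 0.95% × £10058.00 = £95.55
Total: £964.34 + £95.55 = £1059.89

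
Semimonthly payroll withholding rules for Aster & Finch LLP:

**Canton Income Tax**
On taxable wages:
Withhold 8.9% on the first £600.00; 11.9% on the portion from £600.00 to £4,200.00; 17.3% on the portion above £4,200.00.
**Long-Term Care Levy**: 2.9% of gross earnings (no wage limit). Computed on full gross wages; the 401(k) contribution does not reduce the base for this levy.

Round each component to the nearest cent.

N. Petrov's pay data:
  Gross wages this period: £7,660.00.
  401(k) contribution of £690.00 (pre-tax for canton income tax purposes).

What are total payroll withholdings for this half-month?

Canton Income Tax: taxable = £7,660.00 − £690.00 = £6,970.00
  £481.80 + 17.3% × (£6,970.00 − £4,200.00) = £481.80 + 17.3% × £2,770.00 = £961.01
Long-Term Care Levy: 2.9% × £7,660.00 = £222.14
Total: £961.01 + £222.14 = £1,183.15

£1,183.15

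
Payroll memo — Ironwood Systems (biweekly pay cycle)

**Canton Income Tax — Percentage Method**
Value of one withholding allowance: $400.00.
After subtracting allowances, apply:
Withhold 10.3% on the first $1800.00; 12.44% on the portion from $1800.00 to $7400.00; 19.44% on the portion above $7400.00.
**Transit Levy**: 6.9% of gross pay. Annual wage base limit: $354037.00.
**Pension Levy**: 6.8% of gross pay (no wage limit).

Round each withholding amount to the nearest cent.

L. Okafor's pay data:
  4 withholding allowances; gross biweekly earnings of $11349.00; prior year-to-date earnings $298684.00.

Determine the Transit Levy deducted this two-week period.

$783.08

Transit Levy: 6.9% × $11349.00 = $783.08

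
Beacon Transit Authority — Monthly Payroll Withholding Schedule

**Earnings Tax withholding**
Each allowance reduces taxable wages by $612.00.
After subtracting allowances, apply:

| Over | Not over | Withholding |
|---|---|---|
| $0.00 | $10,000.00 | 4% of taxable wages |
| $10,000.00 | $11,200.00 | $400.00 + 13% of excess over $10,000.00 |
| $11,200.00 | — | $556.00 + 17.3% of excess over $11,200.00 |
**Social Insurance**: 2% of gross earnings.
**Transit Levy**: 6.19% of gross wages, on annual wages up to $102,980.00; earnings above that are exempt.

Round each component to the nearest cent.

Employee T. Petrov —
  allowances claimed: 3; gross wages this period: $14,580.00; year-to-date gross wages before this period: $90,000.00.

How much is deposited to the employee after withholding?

$12,661.83

Earnings Tax: taxable = $14,580.00 − 3×$612.00 = $12,744.00
  $556.00 + 17.3% × ($12,744.00 − $11,200.00) = $556.00 + 17.3% × $1,544.00 = $823.11
Social Insurance: 2% × $14,580.00 = $291.60
Transit Levy: cap $102,980.00 − YTD $90,000.00 = $12,980.00 subject; 6.19% × $12,980.00 = $803.46
Total withheld: $823.11 + $291.60 + $803.46 = $1,918.17
Net pay: $14,580.00 − $1,918.17 = $12,661.83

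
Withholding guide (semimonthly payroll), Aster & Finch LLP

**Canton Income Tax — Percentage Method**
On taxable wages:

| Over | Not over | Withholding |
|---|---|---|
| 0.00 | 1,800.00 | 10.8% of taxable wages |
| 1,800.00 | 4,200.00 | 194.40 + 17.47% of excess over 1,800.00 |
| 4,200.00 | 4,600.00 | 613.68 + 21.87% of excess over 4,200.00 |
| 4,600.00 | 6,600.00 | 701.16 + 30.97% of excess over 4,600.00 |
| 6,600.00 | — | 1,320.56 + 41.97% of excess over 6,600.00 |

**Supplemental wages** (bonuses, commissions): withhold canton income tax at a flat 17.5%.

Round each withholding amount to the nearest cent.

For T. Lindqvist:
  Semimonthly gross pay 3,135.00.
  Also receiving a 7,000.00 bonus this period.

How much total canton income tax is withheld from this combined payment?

1,652.62

Canton Income Tax: taxable = 3,135.00
  194.40 + 17.47% × (3,135.00 − 1,800.00) = 194.40 + 17.47% × 1,335.00 = 427.62
Supplemental (17.5% flat on bonus): 17.5% × 7,000.00 = 1,225.00
Total canton income tax: 427.62 + 1,225.00 = 1,652.62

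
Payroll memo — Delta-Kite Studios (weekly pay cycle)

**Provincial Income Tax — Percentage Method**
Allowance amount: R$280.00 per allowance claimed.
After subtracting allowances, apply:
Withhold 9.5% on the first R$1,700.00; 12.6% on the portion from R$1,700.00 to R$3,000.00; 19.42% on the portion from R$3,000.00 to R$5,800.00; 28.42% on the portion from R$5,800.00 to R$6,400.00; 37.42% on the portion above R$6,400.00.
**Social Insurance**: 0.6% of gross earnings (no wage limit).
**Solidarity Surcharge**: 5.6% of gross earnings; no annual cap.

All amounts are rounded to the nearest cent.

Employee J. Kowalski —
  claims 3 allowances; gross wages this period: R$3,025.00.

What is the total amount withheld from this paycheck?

Provincial Income Tax: taxable = R$3,025.00 − 3×R$280.00 = R$2,185.00
  R$161.50 + 12.6% × (R$2,185.00 − R$1,700.00) = R$161.50 + 12.6% × R$485.00 = R$222.61
Social Insurance: 0.6% × R$3,025.00 = R$18.15
Solidarity Surcharge: 5.6% × R$3,025.00 = R$169.40
Total: R$222.61 + R$18.15 + R$169.40 = R$410.16

R$410.16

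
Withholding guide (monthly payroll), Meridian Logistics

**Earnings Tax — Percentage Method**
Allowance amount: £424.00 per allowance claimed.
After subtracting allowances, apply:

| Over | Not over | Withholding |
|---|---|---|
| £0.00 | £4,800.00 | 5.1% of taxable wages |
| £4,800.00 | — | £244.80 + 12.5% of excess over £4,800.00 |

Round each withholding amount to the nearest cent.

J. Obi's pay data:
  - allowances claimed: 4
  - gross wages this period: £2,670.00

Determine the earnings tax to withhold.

Earnings Tax: taxable = £2,670.00 − 4×£424.00 = £974.00
  5.1% × £974.00 = £49.67

£49.67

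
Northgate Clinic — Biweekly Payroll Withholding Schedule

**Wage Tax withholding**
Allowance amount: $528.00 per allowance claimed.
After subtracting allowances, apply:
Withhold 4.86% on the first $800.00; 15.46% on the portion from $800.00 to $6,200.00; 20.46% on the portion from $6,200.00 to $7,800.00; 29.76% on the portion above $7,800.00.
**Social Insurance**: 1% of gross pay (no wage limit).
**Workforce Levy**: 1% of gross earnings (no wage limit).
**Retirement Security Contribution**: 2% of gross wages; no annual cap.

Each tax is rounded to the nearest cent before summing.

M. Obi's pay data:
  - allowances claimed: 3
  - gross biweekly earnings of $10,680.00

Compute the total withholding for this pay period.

$2,013.97

Wage Tax: taxable = $10,680.00 − 3×$528.00 = $9,096.00
  $1,201.08 + 29.76% × ($9,096.00 − $7,800.00) = $1,201.08 + 29.76% × $1,296.00 = $1,586.77
Social Insurance: 1% × $10,680.00 = $106.80
Workforce Levy: 1% × $10,680.00 = $106.80
Retirement Security Contribution: 2% × $10,680.00 = $213.60
Total: $1,586.77 + $106.80 + $106.80 + $213.60 = $2,013.97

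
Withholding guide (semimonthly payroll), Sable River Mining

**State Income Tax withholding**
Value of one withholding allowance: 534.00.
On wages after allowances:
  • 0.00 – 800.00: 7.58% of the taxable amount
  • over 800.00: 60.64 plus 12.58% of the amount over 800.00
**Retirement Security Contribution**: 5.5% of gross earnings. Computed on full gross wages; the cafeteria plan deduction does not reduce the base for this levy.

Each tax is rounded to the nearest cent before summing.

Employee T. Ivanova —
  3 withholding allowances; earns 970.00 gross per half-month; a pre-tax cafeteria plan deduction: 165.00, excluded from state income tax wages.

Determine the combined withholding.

53.35

State Income Tax: taxable = 970.00 − 165.00 − 3×534.00 = -797.00
  Taxable ≤ 0 → 0.00
Retirement Security Contribution: 5.5% × 970.00 = 53.35
Total: 0.00 + 53.35 = 53.35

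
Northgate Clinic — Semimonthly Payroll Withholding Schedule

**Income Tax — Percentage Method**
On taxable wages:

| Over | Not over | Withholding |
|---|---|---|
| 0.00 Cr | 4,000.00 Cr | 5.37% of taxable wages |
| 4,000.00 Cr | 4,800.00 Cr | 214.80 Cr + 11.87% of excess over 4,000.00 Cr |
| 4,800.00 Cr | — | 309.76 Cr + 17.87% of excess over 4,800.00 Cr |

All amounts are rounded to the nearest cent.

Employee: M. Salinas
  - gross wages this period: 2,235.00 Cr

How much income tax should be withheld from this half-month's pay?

120.02 Cr

Income Tax: taxable = 2,235.00 Cr
  5.37% × 2,235.00 Cr = 120.02 Cr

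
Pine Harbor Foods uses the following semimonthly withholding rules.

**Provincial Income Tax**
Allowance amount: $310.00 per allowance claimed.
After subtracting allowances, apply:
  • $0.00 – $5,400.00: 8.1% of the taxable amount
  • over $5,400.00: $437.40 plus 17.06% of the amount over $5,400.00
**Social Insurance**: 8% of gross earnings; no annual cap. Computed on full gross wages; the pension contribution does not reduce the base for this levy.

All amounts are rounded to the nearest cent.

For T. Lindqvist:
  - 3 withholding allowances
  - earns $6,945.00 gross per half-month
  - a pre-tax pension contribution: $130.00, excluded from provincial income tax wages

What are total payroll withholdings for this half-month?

$1,075.74

Provincial Income Tax: taxable = $6,945.00 − $130.00 − 3×$310.00 = $5,885.00
  $437.40 + 17.06% × ($5,885.00 − $5,400.00) = $437.40 + 17.06% × $485.00 = $520.14
Social Insurance: 8% × $6,945.00 = $555.60
Total: $520.14 + $555.60 = $1,075.74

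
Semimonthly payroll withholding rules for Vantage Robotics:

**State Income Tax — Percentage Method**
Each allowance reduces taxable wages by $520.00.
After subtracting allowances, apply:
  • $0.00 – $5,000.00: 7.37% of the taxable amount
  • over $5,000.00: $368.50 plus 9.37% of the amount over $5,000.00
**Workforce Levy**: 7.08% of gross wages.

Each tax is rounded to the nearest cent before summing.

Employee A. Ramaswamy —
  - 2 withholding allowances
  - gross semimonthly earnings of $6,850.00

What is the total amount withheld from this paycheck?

$929.38

State Income Tax: taxable = $6,850.00 − 2×$520.00 = $5,810.00
  $368.50 + 9.37% × ($5,810.00 − $5,000.00) = $368.50 + 9.37% × $810.00 = $444.40
Workforce Levy: 7.08% × $6,850.00 = $484.98
Total: $444.40 + $484.98 = $929.38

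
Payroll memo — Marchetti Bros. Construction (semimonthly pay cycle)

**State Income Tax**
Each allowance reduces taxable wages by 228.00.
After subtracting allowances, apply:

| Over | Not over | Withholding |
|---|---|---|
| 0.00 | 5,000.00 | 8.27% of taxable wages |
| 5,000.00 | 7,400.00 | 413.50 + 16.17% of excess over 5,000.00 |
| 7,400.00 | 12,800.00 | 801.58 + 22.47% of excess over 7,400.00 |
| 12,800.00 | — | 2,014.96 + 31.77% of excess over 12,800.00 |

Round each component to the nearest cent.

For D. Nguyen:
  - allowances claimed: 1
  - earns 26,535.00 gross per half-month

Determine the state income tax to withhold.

6,306.13

State Income Tax: taxable = 26,535.00 − 1×228.00 = 26,307.00
  2,014.96 + 31.77% × (26,307.00 − 12,800.00) = 2,014.96 + 31.77% × 13,507.00 = 6,306.13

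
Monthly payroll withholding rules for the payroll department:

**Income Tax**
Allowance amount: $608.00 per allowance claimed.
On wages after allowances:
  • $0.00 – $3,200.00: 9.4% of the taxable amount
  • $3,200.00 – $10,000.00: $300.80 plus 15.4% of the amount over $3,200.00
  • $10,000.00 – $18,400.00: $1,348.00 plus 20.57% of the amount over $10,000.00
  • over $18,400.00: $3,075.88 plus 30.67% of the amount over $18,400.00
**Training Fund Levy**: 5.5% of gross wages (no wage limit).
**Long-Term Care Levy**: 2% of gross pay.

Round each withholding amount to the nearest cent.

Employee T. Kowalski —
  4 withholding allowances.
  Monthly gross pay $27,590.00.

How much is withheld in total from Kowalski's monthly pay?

$7,217.81

Income Tax: taxable = $27,590.00 − 4×$608.00 = $25,158.00
  $3,075.88 + 30.67% × ($25,158.00 − $18,400.00) = $3,075.88 + 30.67% × $6,758.00 = $5,148.56
Training Fund Levy: 5.5% × $27,590.00 = $1,517.45
Long-Term Care Levy: 2% × $27,590.00 = $551.80
Total: $5,148.56 + $1,517.45 + $551.80 = $7,217.81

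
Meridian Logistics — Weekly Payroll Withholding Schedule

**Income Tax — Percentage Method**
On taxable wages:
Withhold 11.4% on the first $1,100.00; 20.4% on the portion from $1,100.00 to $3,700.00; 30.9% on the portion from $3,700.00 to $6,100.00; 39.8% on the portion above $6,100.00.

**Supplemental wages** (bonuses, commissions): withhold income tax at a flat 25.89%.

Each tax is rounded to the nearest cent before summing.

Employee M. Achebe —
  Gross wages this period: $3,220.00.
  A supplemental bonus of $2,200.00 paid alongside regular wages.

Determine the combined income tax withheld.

Income Tax: taxable = $3,220.00
  $125.40 + 20.4% × ($3,220.00 − $1,100.00) = $125.40 + 20.4% × $2,120.00 = $557.88
Supplemental (25.89% flat on bonus): 25.89% × $2,200.00 = $569.58
Total income tax: $557.88 + $569.58 = $1,127.46

$1,127.46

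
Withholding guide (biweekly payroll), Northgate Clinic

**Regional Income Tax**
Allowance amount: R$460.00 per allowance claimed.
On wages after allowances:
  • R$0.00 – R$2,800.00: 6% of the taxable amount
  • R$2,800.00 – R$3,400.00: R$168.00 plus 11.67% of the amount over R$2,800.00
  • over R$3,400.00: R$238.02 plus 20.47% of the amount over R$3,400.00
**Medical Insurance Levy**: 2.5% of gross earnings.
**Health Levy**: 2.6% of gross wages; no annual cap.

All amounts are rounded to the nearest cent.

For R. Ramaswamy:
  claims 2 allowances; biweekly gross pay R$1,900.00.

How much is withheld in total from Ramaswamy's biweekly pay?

R$155.70

Regional Income Tax: taxable = R$1,900.00 − 2×R$460.00 = R$980.00
  6% × R$980.00 = R$58.80
Medical Insurance Levy: 2.5% × R$1,900.00 = R$47.50
Health Levy: 2.6% × R$1,900.00 = R$49.40
Total: R$58.80 + R$47.50 + R$49.40 = R$155.70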